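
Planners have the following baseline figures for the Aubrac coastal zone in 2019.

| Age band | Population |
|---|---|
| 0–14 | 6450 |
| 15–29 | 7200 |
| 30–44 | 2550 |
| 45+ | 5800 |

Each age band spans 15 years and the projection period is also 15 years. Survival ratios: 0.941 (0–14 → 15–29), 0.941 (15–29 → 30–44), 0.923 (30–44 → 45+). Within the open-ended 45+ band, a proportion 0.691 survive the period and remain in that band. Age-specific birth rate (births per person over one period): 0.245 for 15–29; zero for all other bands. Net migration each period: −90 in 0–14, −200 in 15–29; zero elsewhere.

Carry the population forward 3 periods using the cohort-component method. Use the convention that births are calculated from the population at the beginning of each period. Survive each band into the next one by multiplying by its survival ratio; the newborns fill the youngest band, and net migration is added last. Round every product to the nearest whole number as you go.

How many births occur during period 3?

337

Call the bands 1 to 4, youngest first.
Period 1.
Births: 7200 * 0.245 = 1764
Band 2: 6450 * 0.941 = 6069
Band 3: 7200 * 0.941 = 6775
Band 4: 2550 * 0.923 + 5800 * 0.691 = 2354 + 4008 = 6362
Net migration: Band 1 − 90 → 1674; Band 2 − 200 → 5869
Population now: 0–14=1674, 15–29=5869, 30–44=6775, 45+=6362
Period 2.
Births: 5869 * 0.245 = 1438
Band 2: 1674 * 0.941 = 1575
Band 3: 5869 * 0.941 = 5523
Band 4: 6775 * 0.923 + 6362 * 0.691 = 6253 + 4396 = 10649
Net migration: Band 1 − 90 → 1348; Band 2 − 200 → 1375
Population now: 0–14=1348, 15–29=1375, 30–44=5523, 45+=10649
Period 3.
Births: 1375 * 0.245 = 337
Band 2: 1348 * 0.941 = 1268
Band 3: 1375 * 0.941 = 1294
Band 4: 5523 * 0.923 + 10649 * 0.691 = 5098 + 7358 = 12456
Net migration: Band 1 − 90 → 247; Band 2 − 200 → 1068
Population now: 0–14=247, 15–29=1068, 30–44=1294, 45+=12456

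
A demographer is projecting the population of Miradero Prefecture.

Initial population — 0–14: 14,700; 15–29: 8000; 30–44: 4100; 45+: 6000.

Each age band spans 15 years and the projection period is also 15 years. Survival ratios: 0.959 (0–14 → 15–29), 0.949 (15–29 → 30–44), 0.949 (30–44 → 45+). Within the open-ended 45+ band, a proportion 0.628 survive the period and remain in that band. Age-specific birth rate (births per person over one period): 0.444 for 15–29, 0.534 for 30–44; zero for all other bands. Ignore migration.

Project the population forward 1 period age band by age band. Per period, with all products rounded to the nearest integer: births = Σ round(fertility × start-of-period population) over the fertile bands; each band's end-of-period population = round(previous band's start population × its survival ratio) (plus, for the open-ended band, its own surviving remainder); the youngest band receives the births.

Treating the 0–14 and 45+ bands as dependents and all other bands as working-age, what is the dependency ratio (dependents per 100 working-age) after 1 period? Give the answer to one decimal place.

Let band 1 be 0–14 through band 4 = 45+.
Period 1:
Births: 8000 × 0.444 = 3552 ; 4100 × 0.534 = 2189 → total 5741
Band 2: 14700 × 0.959 = 14097
Band 3: 8000 × 0.949 = 7592
Band 4: 4100 × 0.949 + 6000 × 0.628 = 3891 + 3768 = 7659
Population now: 0–14=5741, 15–29=14097, 30–44=7592, 45+=7659
Dependents (band 0–14 + band 45+) = 5741 + 7659 = 13400; working-age = 21689; ratio = 13400/21689 × 100 = 61.8

61.8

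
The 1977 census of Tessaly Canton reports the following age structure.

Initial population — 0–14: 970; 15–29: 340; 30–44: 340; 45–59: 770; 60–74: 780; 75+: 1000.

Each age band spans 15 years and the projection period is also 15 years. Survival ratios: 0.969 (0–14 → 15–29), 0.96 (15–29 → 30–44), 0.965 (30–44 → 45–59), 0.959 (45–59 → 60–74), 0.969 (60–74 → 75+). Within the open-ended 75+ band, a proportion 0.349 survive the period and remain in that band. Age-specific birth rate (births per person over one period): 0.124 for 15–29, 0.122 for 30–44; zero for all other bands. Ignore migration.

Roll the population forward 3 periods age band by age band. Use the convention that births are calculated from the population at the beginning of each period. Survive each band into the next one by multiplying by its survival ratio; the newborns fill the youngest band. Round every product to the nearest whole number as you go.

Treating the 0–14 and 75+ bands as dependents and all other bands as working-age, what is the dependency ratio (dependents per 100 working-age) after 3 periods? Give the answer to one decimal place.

57.7

(Bands numbered youngest = 1 to oldest = 6.)
Period 1.
Births: 340 × 0.124 = 42  |  340 × 0.122 = 41 — total 83
Band 2: 970 × 0.969 = 940
Band 3: 340 × 0.96 = 326
Band 4: 340 × 0.965 = 328
Band 5: 770 × 0.959 = 738
Band 6: 780 × 0.969 + 1000 × 0.349 = 756 + 349 = 1105
End of period: [83, 940, 326, 328, 738, 1105]
Period 2.
Births: 940 × 0.124 = 117  |  326 × 0.122 = 40 — total 157
Band 2: 83 × 0.969 = 80
Band 3: 940 × 0.96 = 902
Band 4: 326 × 0.965 = 315
Band 5: 328 × 0.959 = 315
Band 6: 738 × 0.969 + 1105 × 0.349 = 715 + 386 = 1101
End of period: [157, 80, 902, 315, 315, 1101]
Period 3.
Births: 80 × 0.124 = 10  |  902 × 0.122 = 110 — total 120
Band 2: 157 × 0.969 = 152
Band 3: 80 × 0.96 = 77
Band 4: 902 × 0.965 = 870
Band 5: 315 × 0.959 = 302
Band 6: 315 × 0.969 + 1101 × 0.349 = 305 + 384 = 689
End of period: [120, 152, 77, 870, 302, 689]
Dependents (band 0–14 + band 75+) = 120 + 689 = 809; working-age = 1401; ratio = 809/1401 × 100 = 57.7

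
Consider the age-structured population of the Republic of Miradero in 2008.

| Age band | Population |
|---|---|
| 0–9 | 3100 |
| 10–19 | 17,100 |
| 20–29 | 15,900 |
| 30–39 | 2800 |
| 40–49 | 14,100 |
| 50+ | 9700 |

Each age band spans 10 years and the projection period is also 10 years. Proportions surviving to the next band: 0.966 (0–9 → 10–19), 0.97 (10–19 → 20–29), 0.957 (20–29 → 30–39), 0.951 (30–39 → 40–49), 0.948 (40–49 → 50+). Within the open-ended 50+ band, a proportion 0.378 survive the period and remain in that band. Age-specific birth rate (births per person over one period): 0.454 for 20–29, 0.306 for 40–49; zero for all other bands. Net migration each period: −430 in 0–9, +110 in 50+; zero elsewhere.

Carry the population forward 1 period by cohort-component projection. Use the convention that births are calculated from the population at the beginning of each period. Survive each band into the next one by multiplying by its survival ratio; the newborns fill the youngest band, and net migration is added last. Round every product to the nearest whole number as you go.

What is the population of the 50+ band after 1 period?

17144

Call the bands 1 to 6, youngest first.
Period 1:
Births: 15900 × 0.454 = 7219 ; 14100 × 0.306 = 4315 — total 11534
Band 2: 3100 × 0.966 = 2995
Band 3: 17100 × 0.97 = 16587
Band 4: 15900 × 0.957 = 15216
Band 5: 2800 × 0.951 = 2663
Band 6: 14100 × 0.948 + 9700 × 0.378 = 13367 + 3667 = 17034
Net migration: Band 1 − 430 → 11104; Band 6 + 110 → 17144
Population now: 0–9=11104, 10–19=2995, 20–29=16587, 30–39=15216, 40–49=2663, 50+=17144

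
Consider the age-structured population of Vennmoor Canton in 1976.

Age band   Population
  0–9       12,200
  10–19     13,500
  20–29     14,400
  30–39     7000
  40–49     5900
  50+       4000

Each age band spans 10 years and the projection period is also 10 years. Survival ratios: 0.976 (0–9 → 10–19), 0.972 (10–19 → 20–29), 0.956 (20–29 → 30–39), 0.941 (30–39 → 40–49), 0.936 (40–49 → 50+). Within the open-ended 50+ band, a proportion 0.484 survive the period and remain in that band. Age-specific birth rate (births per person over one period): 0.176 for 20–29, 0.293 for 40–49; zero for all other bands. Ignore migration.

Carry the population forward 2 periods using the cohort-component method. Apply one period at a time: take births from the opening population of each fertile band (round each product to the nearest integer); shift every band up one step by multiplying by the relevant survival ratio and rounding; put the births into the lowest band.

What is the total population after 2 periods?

55248

Numbering the groups 1..6 from youngest to oldest:
Period 1.
Births: 14400 * 0.176 = 2534, 5900 * 0.293 = 1729 → total 4263
Group 2: 12200 * 0.976 = 11907
Group 3: 13500 * 0.972 = 13122
Group 4: 14400 * 0.956 = 13766
Group 5: 7000 * 0.941 = 6587
Group 6: 5900 * 0.936 + 4000 * 0.484 = 5522 + 1936 = 7458
→ [4263, 11907, 13122, 13766, 6587, 7458]
Period 2.
Births: 13122 * 0.176 = 2309, 6587 * 0.293 = 1930 → total 4239
Group 2: 4263 * 0.976 = 4161
Group 3: 11907 * 0.972 = 11574
Group 4: 13122 * 0.956 = 12545
Group 5: 13766 * 0.941 = 12954
Group 6: 6587 * 0.936 + 7458 * 0.484 = 6165 + 3610 = 9775
→ [4239, 4161, 11574, 12545, 12954, 9775]
Total after period 2: 4239 + 4161 + 11574 + 12545 + 12954 + 9775 = 55248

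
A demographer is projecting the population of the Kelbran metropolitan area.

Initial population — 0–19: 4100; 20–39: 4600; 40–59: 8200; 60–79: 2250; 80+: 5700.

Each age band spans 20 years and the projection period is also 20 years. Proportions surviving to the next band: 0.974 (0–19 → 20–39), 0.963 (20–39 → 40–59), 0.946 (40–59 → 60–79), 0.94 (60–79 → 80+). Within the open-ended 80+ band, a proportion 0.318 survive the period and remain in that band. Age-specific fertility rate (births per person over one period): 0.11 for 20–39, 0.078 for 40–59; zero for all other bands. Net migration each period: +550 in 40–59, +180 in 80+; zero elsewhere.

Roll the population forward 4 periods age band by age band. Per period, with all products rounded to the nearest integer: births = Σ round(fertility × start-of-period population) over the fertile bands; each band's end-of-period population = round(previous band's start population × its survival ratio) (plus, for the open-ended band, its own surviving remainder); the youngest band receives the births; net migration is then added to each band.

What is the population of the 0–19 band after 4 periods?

After projecting period 1:
Births: 4600 × 0.11 = 506, 8200 × 0.078 = 640 — total 1146
20–39: 4100 × 0.974 = 3993
40–59: 4600 × 0.963 = 4430
60–79: 8200 × 0.946 = 7757
80+: 2250 × 0.94 + 5700 × 0.318 = 2115 + 1813 = 3928
Net migration: 40–59 + 550 → 4980; 80+ + 180 → 4108
→ [1146, 3993, 4980, 7757, 4108]
After projecting period 2:
Births: 3993 × 0.11 = 439, 4980 × 0.078 = 388 — total 827
20–39: 1146 × 0.974 = 1116
40–59: 3993 × 0.963 = 3845
60–79: 4980 × 0.946 = 4711
80+: 7757 × 0.94 + 4108 × 0.318 = 7292 + 1306 = 8598
Net migration: 40–59 + 550 → 4395; 80+ + 180 → 8778
→ [827, 1116, 4395, 4711, 8778]
After projecting period 3:
Births: 1116 × 0.11 = 123, 4395 × 0.078 = 343 — total 466
20–39: 827 × 0.974 = 805
40–59: 1116 × 0.963 = 1075
60–79: 4395 × 0.946 = 4158
80+: 4711 × 0.94 + 8778 × 0.318 = 4428 + 2791 = 7219
Net migration: 40–59 + 550 → 1625; 80+ + 180 → 7399
→ [466, 805, 1625, 4158, 7399]
After projecting period 4:
Births: 805 × 0.11 = 89, 1625 × 0.078 = 127 — total 216
20–39: 466 × 0.974 = 454
40–59: 805 × 0.963 = 775
60–79: 1625 × 0.946 = 1537
80+: 4158 × 0.94 + 7399 × 0.318 = 3909 + 2353 = 6262
Net migration: 40–59 + 550 → 1325; 80+ + 180 → 6442
→ [216, 454, 1325, 1537, 6442]

216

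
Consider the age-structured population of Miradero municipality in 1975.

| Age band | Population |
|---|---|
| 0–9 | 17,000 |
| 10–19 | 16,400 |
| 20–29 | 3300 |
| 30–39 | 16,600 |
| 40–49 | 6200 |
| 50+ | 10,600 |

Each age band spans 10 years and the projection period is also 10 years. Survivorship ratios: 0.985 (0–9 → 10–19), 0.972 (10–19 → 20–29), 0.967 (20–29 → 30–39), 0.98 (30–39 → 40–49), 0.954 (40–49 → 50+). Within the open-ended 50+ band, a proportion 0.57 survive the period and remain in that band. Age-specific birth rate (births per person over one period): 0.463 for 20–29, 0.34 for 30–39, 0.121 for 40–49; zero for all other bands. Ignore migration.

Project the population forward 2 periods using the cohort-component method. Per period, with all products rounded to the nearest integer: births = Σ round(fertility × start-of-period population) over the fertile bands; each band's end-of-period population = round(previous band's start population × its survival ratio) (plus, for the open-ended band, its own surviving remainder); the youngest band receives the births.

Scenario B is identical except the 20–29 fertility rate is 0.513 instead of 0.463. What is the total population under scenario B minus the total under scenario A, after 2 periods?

Period 1.
Births: 3300 * 0.463 = 1528 ; 16600 * 0.34 = 5644 ; 6200 * 0.121 = 750 → total 7922
10–19: 17000 * 0.985 = 16745
20–29: 16400 * 0.972 = 15941
30–39: 3300 * 0.967 = 3191
40–49: 16600 * 0.98 = 16268
50+: 6200 * 0.954 + 10600 * 0.57 = 5915 + 6042 = 11957
→ [7922, 16745, 15941, 3191, 16268, 11957]
Period 2.
Births: 15941 * 0.463 = 7381 ; 3191 * 0.34 = 1085 ; 16268 * 0.121 = 1968 → total 10434
10–19: 7922 * 0.985 = 7803
20–29: 16745 * 0.972 = 16276
30–39: 15941 * 0.967 = 15415
40–49: 3191 * 0.98 = 3127
50+: 16268 * 0.954 + 11957 * 0.57 = 15520 + 6815 = 22335
→ [10434, 7803, 16276, 15415, 3127, 22335]
Scenario A total after 2 periods: 75390
Scenario B projection —
Period 1.
Births: 3300 * 0.513 = 1693 ; 16600 * 0.34 = 5644 ; 6200 * 0.121 = 750 → total 8087
10–19: 17000 * 0.985 = 16745
20–29: 16400 * 0.972 = 15941
30–39: 3300 * 0.967 = 3191
40–49: 16600 * 0.98 = 16268
50+: 6200 * 0.954 + 10600 * 0.57 = 5915 + 6042 = 11957
→ [8087, 16745, 15941, 3191, 16268, 11957]
Period 2.
Births: 15941 * 0.513 = 8178 ; 3191 * 0.34 = 1085 ; 16268 * 0.121 = 1968 → total 11231
10–19: 8087 * 0.985 = 7966
20–29: 16745 * 0.972 = 16276
30–39: 15941 * 0.967 = 15415
40–49: 3191 * 0.98 = 3127
50+: 16268 * 0.954 + 11957 * 0.57 = 15520 + 6815 = 22335
→ [11231, 7966, 16276, 15415, 3127, 22335]
Scenario B total after 2 periods: 76350
Difference B − A = 76350 − 75390 = 960

960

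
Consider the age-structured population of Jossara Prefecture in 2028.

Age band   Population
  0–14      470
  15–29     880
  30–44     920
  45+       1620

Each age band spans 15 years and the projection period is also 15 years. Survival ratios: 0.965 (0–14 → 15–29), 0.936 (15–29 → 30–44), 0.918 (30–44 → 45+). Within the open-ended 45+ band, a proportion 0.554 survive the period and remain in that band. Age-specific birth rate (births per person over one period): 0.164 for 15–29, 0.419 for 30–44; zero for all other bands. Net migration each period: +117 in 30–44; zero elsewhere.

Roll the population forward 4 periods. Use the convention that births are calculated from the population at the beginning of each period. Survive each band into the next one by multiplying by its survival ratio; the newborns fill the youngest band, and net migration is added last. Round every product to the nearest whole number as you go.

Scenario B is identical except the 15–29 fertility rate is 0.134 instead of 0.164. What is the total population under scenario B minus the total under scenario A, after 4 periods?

— Period 1 —
Births: 880 × 0.164 = 144  |  920 × 0.419 = 385 → total 529
15–29: 470 × 0.965 = 454
30–44: 880 × 0.936 = 824
45+: 920 × 0.918 + 1620 × 0.554 = 845 + 897 = 1742
Net migration: 30–44 + 117 → 941
Population now: 0–14=529, 15–29=454, 30–44=941, 45+=1742
— Period 2 —
Births: 454 × 0.164 = 74  |  941 × 0.419 = 394 → total 468
15–29: 529 × 0.965 = 510
30–44: 454 × 0.936 = 425
45+: 941 × 0.918 + 1742 × 0.554 = 864 + 965 = 1829
Net migration: 30–44 + 117 → 542
Population now: 0–14=468, 15–29=510, 30–44=542, 45+=1829
— Period 3 —
Births: 510 × 0.164 = 84  |  542 × 0.419 = 227 → total 311
15–29: 468 × 0.965 = 452
30–44: 510 × 0.936 = 477
45+: 542 × 0.918 + 1829 × 0.554 = 498 + 1013 = 1511
Net migration: 30–44 + 117 → 594
Population now: 0–14=311, 15–29=452, 30–44=594, 45+=1511
— Period 4 —
Births: 452 × 0.164 = 74  |  594 × 0.419 = 249 → total 323
15–29: 311 × 0.965 = 300
30–44: 452 × 0.936 = 423
45+: 594 × 0.918 + 1511 × 0.554 = 545 + 837 = 1382
Net migration: 30–44 + 117 → 540
Population now: 0–14=323, 15–29=300, 30–44=540, 45+=1382
Scenario A total after 4 periods: 2545
Scenario B projection —
— Period 1 —
Births: 880 × 0.134 = 118  |  920 × 0.419 = 385 → total 503
15–29: 470 × 0.965 = 454
30–44: 880 × 0.936 = 824
45+: 920 × 0.918 + 1620 × 0.554 = 845 + 897 = 1742
Net migration: 30–44 + 117 → 941
Population now: 0–14=503, 15–29=454, 30–44=941, 45+=1742
— Period 2 —
Births: 454 × 0.134 = 61  |  941 × 0.419 = 394 → total 455
15–29: 503 × 0.965 = 485
30–44: 454 × 0.936 = 425
45+: 941 × 0.918 + 1742 × 0.554 = 864 + 965 = 1829
Net migration: 30–44 + 117 → 542
Population now: 0–14=455, 15–29=485, 30–44=542, 45+=1829
— Period 3 —
Births: 485 × 0.134 = 65  |  542 × 0.419 = 227 → total 292
15–29: 455 × 0.965 = 439
30–44: 485 × 0.936 = 454
45+: 542 × 0.918 + 1829 × 0.554 = 498 + 1013 = 1511
Net migration: 30–44 + 117 → 571
Population now: 0–14=292, 15–29=439, 30–44=571, 45+=1511
— Period 4 —
Births: 439 × 0.134 = 59  |  571 × 0.419 = 239 → total 298
15–29: 292 × 0.965 = 282
30–44: 439 × 0.936 = 411
45+: 571 × 0.918 + 1511 × 0.554 = 524 + 837 = 1361
Net migration: 30–44 + 117 → 528
Population now: 0–14=298, 15–29=282, 30–44=528, 45+=1361
Scenario B total after 4 periods: 2469
Difference B − A = 2469 − 2545 = -76

-76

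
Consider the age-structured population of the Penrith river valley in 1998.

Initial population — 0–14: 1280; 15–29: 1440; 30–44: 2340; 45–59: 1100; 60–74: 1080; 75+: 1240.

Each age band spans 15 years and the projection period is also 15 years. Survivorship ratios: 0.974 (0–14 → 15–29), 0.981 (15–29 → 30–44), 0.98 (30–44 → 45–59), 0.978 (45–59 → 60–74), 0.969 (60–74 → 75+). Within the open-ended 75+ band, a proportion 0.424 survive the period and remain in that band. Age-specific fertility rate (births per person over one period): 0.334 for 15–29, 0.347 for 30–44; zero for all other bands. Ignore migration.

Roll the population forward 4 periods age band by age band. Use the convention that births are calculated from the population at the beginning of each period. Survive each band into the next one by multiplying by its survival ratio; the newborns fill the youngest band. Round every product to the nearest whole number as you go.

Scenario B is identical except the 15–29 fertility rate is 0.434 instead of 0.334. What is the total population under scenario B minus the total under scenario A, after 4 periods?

626

Call the groups 1 to 6, youngest first.
Period 1.
Births: 1440 × 0.334 = 481 ; 2340 × 0.347 = 812 → total 1293
Group 2: 1280 × 0.974 = 1247
Group 3: 1440 × 0.981 = 1413
Group 4: 2340 × 0.98 = 2293
Group 5: 1100 × 0.978 = 1076
Group 6: 1080 × 0.969 + 1240 × 0.424 = 1047 + 526 = 1573
→ [1293, 1247, 1413, 2293, 1076, 1573]
Period 2.
Births: 1247 × 0.334 = 416 ; 1413 × 0.347 = 490 → total 906
Group 2: 1293 × 0.974 = 1259
Group 3: 1247 × 0.981 = 1223
Group 4: 1413 × 0.98 = 1385
Group 5: 2293 × 0.978 = 2243
Group 6: 1076 × 0.969 + 1573 × 0.424 = 1043 + 667 = 1710
→ [906, 1259, 1223, 1385, 2243, 1710]
Period 3.
Births: 1259 × 0.334 = 421 ; 1223 × 0.347 = 424 → total 845
Group 2: 906 × 0.974 = 882
Group 3: 1259 × 0.981 = 1235
Group 4: 1223 × 0.98 = 1199
Group 5: 1385 × 0.978 = 1355
Group 6: 2243 × 0.969 + 1710 × 0.424 = 2173 + 725 = 2898
→ [845, 882, 1235, 1199, 1355, 2898]
Period 4.
Births: 882 × 0.334 = 295 ; 1235 × 0.347 = 429 → total 724
Group 2: 845 × 0.974 = 823
Group 3: 882 × 0.981 = 865
Group 4: 1235 × 0.98 = 1210
Group 5: 1199 × 0.978 = 1173
Group 6: 1355 × 0.969 + 2898 × 0.424 = 1313 + 1229 = 2542
→ [724, 823, 865, 1210, 1173, 2542]
Scenario A total after 4 periods: 7337
Scenario B projection —
Period 1.
Births: 1440 × 0.434 = 625 ; 2340 × 0.347 = 812 → total 1437
Group 2: 1280 × 0.974 = 1247
Group 3: 1440 × 0.981 = 1413
Group 4: 2340 × 0.98 = 2293
Group 5: 1100 × 0.978 = 1076
Group 6: 1080 × 0.969 + 1240 × 0.424 = 1047 + 526 = 1573
→ [1437, 1247, 1413, 2293, 1076, 1573]
Period 2.
Births: 1247 × 0.434 = 541 ; 1413 × 0.347 = 490 → total 1031
Group 2: 1437 × 0.974 = 1400
Group 3: 1247 × 0.981 = 1223
Group 4: 1413 × 0.98 = 1385
Group 5: 2293 × 0.978 = 2243
Group 6: 1076 × 0.969 + 1573 × 0.424 = 1043 + 667 = 1710
→ [1031, 1400, 1223, 1385, 2243, 1710]
Period 3.
Births: 1400 × 0.434 = 608 ; 1223 × 0.347 = 424 → total 1032
Group 2: 1031 × 0.974 = 1004
Group 3: 1400 × 0.981 = 1373
Group 4: 1223 × 0.98 = 1199
Group 5: 1385 × 0.978 = 1355
Group 6: 2243 × 0.969 + 1710 × 0.424 = 2173 + 725 = 2898
→ [1032, 1004, 1373, 1199, 1355, 2898]
Period 4.
Births: 1004 × 0.434 = 436 ; 1373 × 0.347 = 476 → total 912
Group 2: 1032 × 0.974 = 1005
Group 3: 1004 × 0.981 = 985
Group 4: 1373 × 0.98 = 1346
Group 5: 1199 × 0.978 = 1173
Group 6: 1355 × 0.969 + 2898 × 0.424 = 1313 + 1229 = 2542
→ [912, 1005, 985, 1346, 1173, 2542]
Scenario B total after 4 periods: 7963
Difference B − A = 7963 − 7337 = 626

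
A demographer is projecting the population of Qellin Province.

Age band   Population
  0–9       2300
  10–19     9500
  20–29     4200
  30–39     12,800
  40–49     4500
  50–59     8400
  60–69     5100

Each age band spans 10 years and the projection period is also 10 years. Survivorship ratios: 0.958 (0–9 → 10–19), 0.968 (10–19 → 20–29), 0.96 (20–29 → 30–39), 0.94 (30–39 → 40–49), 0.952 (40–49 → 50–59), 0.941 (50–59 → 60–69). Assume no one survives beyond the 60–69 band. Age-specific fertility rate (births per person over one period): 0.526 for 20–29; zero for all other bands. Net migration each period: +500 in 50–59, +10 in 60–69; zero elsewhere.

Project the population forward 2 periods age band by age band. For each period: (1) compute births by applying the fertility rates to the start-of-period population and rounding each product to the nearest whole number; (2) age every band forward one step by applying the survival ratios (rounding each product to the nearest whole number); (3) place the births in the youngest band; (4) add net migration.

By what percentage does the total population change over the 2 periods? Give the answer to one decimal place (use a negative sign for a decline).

-18.4

[period 1]
Births: 4200 × 0.526 = 2209
10–19: 2300 × 0.958 = 2203
20–29: 9500 × 0.968 = 9196
30–39: 4200 × 0.96 = 4032
40–49: 12800 × 0.94 = 12032
50–59: 4500 × 0.952 = 4284
60–69: 8400 × 0.941 = 7904
Net migration: 50–59 + 500 → 4784; 60–69 + 10 → 7914
Population now: 0–9=2209, 10–19=2203, 20–29=9196, 30–39=4032, 40–49=12032, 50–59=4784, 60–69=7914
[period 2]
Births: 9196 × 0.526 = 4837
10–19: 2209 × 0.958 = 2116
20–29: 2203 × 0.968 = 2133
30–39: 9196 × 0.96 = 8828
40–49: 4032 × 0.94 = 3790
50–59: 12032 × 0.952 = 11454
60–69: 4784 × 0.941 = 4502
Net migration: 50–59 + 500 → 11954; 60–69 + 10 → 4512
Population now: 0–9=4837, 10–19=2116, 20–29=2133, 30–39=8828, 40–49=3790, 50–59=11954, 60–69=4512
Total: 46800 → 38170; change = -8630; percentage change = -18.4%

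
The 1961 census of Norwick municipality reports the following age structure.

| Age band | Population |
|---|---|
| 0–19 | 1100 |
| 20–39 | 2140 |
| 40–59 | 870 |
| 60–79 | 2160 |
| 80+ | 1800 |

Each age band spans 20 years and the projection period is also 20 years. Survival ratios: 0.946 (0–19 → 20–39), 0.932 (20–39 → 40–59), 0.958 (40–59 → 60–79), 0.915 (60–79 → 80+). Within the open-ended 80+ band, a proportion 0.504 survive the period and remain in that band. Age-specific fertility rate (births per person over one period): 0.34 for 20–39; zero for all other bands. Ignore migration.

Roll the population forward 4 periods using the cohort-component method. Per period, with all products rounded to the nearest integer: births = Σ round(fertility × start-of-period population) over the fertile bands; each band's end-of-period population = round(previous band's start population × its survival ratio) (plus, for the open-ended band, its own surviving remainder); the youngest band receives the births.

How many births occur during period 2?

Period 1:
Births: 2140 × 0.34 = 728
20–39: 1100 × 0.946 = 1041
40–59: 2140 × 0.932 = 1994
60–79: 870 × 0.958 = 833
80+: 2160 × 0.915 + 1800 × 0.504 = 1976 + 907 = 2883
Giving 728 / 1041 / 1994 / 833 / 2883.
Period 2:
Births: 1041 × 0.34 = 354
20–39: 728 × 0.946 = 689
40–59: 1041 × 0.932 = 970
60–79: 1994 × 0.958 = 1910
80+: 833 × 0.915 + 2883 × 0.504 = 762 + 1453 = 2215
Giving 354 / 689 / 970 / 1910 / 2215.

354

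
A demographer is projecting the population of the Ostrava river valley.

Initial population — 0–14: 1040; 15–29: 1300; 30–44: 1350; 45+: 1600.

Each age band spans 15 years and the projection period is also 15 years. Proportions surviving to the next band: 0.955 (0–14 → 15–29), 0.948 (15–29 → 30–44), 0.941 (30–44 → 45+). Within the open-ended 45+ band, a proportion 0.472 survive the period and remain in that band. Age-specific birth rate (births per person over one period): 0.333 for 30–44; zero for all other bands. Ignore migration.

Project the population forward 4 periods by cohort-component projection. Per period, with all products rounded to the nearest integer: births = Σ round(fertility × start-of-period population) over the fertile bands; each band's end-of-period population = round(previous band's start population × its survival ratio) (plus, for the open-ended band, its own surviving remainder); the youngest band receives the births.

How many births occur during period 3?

313

Numbering the groups 1..4 from youngest to oldest:
Period 1:
Births: 1350 × 0.333 = 450
Group 2: 1040 × 0.955 = 993
Group 3: 1300 × 0.948 = 1232
Group 4: 1350 × 0.941 + 1600 × 0.472 = 1270 + 755 = 2025
Giving 450 / 993 / 1232 / 2025.
Period 2:
Births: 1232 × 0.333 = 410
Group 2: 450 × 0.955 = 430
Group 3: 993 × 0.948 = 941
Group 4: 1232 × 0.941 + 2025 × 0.472 = 1159 + 956 = 2115
Giving 410 / 430 / 941 / 2115.
Period 3:
Births: 941 × 0.333 = 313
Group 2: 410 × 0.955 = 392
Group 3: 430 × 0.948 = 408
Group 4: 941 × 0.941 + 2115 × 0.472 = 885 + 998 = 1883
Giving 313 / 392 / 408 / 1883.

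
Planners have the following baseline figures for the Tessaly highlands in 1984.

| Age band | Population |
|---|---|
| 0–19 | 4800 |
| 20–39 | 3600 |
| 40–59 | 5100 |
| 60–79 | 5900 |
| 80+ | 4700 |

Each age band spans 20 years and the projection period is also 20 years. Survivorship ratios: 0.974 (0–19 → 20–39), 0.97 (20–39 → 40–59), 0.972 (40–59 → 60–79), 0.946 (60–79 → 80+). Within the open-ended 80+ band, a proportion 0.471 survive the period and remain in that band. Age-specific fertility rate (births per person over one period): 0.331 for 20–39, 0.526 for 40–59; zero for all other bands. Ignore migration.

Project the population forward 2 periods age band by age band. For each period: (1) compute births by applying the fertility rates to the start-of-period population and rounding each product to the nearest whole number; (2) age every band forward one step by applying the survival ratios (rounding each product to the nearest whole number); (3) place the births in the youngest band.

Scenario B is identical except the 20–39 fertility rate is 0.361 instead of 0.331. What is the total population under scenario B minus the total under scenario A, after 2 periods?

Call the groups 1 to 5, youngest first.
Period 1.
Births: 3600 × 0.331 = 1192, 5100 × 0.526 = 2683 ⇒ total 3875
Group 2: 4800 × 0.974 = 4675
Group 3: 3600 × 0.97 = 3492
Group 4: 5100 × 0.972 = 4957
Group 5: 5900 × 0.946 + 4700 × 0.471 = 5581 + 2214 = 7795
Population now: 0–19=3875, 20–39=4675, 40–59=3492, 60–79=4957, 80+=7795
Period 2.
Births: 4675 × 0.331 = 1547, 3492 × 0.526 = 1837 ⇒ total 3384
Group 2: 3875 × 0.974 = 3774
Group 3: 4675 × 0.97 = 4535
Group 4: 3492 × 0.972 = 3394
Group 5: 4957 × 0.946 + 7795 × 0.471 = 4689 + 3671 = 8360
Population now: 0–19=3384, 20–39=3774, 40–59=4535, 60–79=3394, 80+=8360
Scenario A total after 2 periods: 23447
Scenario B projection —
Period 1.
Births: 3600 × 0.361 = 1300, 5100 × 0.526 = 2683 ⇒ total 3983
Group 2: 4800 × 0.974 = 4675
Group 3: 3600 × 0.97 = 3492
Group 4: 5100 × 0.972 = 4957
Group 5: 5900 × 0.946 + 4700 × 0.471 = 5581 + 2214 = 7795
Population now: 0–19=3983, 20–39=4675, 40–59=3492, 60–79=4957, 80+=7795
Period 2.
Births: 4675 × 0.361 = 1688, 3492 × 0.526 = 1837 ⇒ total 3525
Group 2: 3983 × 0.974 = 3879
Group 3: 4675 × 0.97 = 4535
Group 4: 3492 × 0.972 = 3394
Group 5: 4957 × 0.946 + 7795 × 0.471 = 4689 + 3671 = 8360
Population now: 0–19=3525, 20–39=3879, 40–59=4535, 60–79=3394, 80+=8360
Scenario B total after 2 periods: 23693
Difference B − A = 23693 − 23447 = 246

246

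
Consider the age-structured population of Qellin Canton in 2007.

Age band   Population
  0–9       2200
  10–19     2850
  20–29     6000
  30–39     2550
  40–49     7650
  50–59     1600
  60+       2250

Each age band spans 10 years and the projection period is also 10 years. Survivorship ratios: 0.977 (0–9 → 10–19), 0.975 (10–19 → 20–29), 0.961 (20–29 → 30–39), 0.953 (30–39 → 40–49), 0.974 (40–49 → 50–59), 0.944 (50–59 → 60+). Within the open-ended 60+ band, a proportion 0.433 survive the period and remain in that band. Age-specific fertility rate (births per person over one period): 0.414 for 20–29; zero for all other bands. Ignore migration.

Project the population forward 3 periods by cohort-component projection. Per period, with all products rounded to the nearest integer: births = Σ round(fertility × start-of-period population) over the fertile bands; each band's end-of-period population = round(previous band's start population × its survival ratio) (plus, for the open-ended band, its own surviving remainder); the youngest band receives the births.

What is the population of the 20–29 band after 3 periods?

(Groups numbered youngest = 1 to oldest = 7.)
After projecting period 1:
Births: 6000 * 0.414 = 2484
Group 2: 2200 * 0.977 = 2149
Group 3: 2850 * 0.975 = 2779
Group 4: 6000 * 0.961 = 5766
Group 5: 2550 * 0.953 = 2430
Group 6: 7650 * 0.974 = 7451
Group 7: 1600 * 0.944 + 2250 * 0.433 = 1510 + 974 = 2484
Giving 2484 / 2149 / 2779 / 5766 / 2430 / 7451 / 2484.
After projecting period 2:
Births: 2779 * 0.414 = 1151
Group 2: 2484 * 0.977 = 2427
Group 3: 2149 * 0.975 = 2095
Group 4: 2779 * 0.961 = 2671
Group 5: 5766 * 0.953 = 5495
Group 6: 2430 * 0.974 = 2367
Group 7: 7451 * 0.944 + 2484 * 0.433 = 7034 + 1076 = 8110
Giving 1151 / 2427 / 2095 / 2671 / 5495 / 2367 / 8110.
After projecting period 3:
Births: 2095 * 0.414 = 867
Group 2: 1151 * 0.977 = 1125
Group 3: 2427 * 0.975 = 2366
Group 4: 2095 * 0.961 = 2013
Group 5: 2671 * 0.953 = 2545
Group 6: 5495 * 0.974 = 5352
Group 7: 2367 * 0.944 + 8110 * 0.433 = 2234 + 3512 = 5746
Giving 867 / 1125 / 2366 / 2013 / 2545 / 5352 / 5746.

2366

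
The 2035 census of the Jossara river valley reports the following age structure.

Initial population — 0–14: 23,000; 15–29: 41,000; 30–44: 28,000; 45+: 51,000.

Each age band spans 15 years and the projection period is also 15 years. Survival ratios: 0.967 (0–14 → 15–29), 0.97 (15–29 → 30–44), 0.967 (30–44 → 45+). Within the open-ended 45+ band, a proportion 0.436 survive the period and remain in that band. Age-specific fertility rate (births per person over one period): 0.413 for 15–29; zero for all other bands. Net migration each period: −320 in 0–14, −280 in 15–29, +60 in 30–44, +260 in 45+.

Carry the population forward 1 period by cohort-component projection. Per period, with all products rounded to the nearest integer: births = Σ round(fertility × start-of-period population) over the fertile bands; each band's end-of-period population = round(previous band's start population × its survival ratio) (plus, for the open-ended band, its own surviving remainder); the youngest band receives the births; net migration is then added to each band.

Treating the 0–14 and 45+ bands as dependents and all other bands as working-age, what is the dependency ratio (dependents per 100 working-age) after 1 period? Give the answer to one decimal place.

Numbering the groups 1..4 from youngest to oldest:
Period 1.
Births: 41000 × 0.413 = 16933
Group 2: 23000 × 0.967 = 22241
Group 3: 41000 × 0.97 = 39770
Group 4: 28000 × 0.967 + 51000 × 0.436 = 27076 + 22236 = 49312
Net migration: Group 1 − 320 → 16613; Group 2 − 280 → 21961; Group 3 + 60 → 39830; Group 4 + 260 → 49572
Giving 16613 / 21961 / 39830 / 49572.
Dependents (band 0–14 + band 45+) = 16613 + 49572 = 66185; working-age = 61791; ratio = 66185/61791 × 100 = 107.1

107.1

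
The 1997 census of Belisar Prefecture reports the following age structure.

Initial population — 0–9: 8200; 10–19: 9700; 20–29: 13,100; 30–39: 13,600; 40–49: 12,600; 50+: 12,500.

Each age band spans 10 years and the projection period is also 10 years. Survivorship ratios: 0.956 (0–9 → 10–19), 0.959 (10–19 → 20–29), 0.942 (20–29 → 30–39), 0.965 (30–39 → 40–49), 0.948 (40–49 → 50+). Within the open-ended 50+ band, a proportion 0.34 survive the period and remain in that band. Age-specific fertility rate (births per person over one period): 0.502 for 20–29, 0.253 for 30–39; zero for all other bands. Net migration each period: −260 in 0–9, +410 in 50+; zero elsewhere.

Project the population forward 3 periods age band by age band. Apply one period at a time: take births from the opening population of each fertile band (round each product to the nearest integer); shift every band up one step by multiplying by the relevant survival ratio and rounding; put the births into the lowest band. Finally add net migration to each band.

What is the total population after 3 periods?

55403

Period 1.
Births: 13100 × 0.502 = 6576 ; 13600 × 0.253 = 3441 → 10017
10–19: 8200 × 0.956 = 7839
20–29: 9700 × 0.959 = 9302
30–39: 13100 × 0.942 = 12340
40–49: 13600 × 0.965 = 13124
50+: 12600 × 0.948 + 12500 × 0.34 = 11945 + 4250 = 16195
Net migration: 0–9 − 260 → 9757; 50+ + 410 → 16605
Population now: 0–9=9757, 10–19=7839, 20–29=9302, 30–39=12340, 40–49=13124, 50+=16605
Period 2.
Births: 9302 × 0.502 = 4670 ; 12340 × 0.253 = 3122 → 7792
10–19: 9757 × 0.956 = 9328
20–29: 7839 × 0.959 = 7518
30–39: 9302 × 0.942 = 8762
40–49: 12340 × 0.965 = 11908
50+: 13124 × 0.948 + 16605 × 0.34 = 12442 + 5646 = 18088
Net migration: 0–9 − 260 → 7532; 50+ + 410 → 18498
Population now: 0–9=7532, 10–19=9328, 20–29=7518, 30–39=8762, 40–49=11908, 50+=18498
Period 3.
Births: 7518 × 0.502 = 3774 ; 8762 × 0.253 = 2217 → 5991
10–19: 7532 × 0.956 = 7201
20–29: 9328 × 0.959 = 8946
30–39: 7518 × 0.942 = 7082
40–49: 8762 × 0.965 = 8455
50+: 11908 × 0.948 + 18498 × 0.34 = 11289 + 6289 = 17578
Net migration: 0–9 − 260 → 5731; 50+ + 410 → 17988
Population now: 0–9=5731, 10–19=7201, 20–29=8946, 30–39=7082, 40–49=8455, 50+=17988
Total after period 3: 5731 + 7201 + 8946 + 7082 + 8455 + 17988 = 55403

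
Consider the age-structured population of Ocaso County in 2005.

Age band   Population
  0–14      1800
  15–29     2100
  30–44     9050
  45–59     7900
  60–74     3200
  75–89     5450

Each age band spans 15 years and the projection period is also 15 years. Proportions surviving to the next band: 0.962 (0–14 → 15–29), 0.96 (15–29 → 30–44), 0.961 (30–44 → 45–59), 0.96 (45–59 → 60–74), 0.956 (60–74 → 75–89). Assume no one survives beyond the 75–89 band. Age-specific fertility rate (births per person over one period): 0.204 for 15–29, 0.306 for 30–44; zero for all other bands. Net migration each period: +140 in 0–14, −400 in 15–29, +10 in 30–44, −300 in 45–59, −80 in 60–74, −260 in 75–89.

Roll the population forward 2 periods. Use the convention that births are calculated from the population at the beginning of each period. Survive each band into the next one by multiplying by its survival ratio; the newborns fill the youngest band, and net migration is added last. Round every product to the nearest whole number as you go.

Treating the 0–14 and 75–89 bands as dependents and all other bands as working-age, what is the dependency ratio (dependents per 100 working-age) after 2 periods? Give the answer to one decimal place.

Numbering the bands 1..6 from youngest to oldest:
— Period 1 —
Births: 2100 * 0.204 = 428, 9050 * 0.306 = 2769 — total 3197
Band 2: 1800 * 0.962 = 1732
Band 3: 2100 * 0.96 = 2016
Band 4: 9050 * 0.961 = 8697
Band 5: 7900 * 0.96 = 7584
Band 6: 3200 * 0.956 = 3059
Net migration: Band 1 + 140 → 3337; Band 2 − 400 → 1332; Band 3 + 10 → 2026; Band 4 − 300 → 8397; Band 5 − 80 → 7504; Band 6 − 260 → 2799
Population now: 0–14=3337, 15–29=1332, 30–44=2026, 45–59=8397, 60–74=7504, 75–89=2799
— Period 2 —
Births: 1332 * 0.204 = 272, 2026 * 0.306 = 620 — total 892
Band 2: 3337 * 0.962 = 3210
Band 3: 1332 * 0.96 = 1279
Band 4: 2026 * 0.961 = 1947
Band 5: 8397 * 0.96 = 8061
Band 6: 7504 * 0.956 = 7174
Net migration: Band 1 + 140 → 1032; Band 2 − 400 → 2810; Band 3 + 10 → 1289; Band 4 − 300 → 1647; Band 5 − 80 → 7981; Band 6 − 260 → 6914
Population now: 0–14=1032, 15–29=2810, 30–44=1289, 45–59=1647, 60–74=7981, 75–89=6914
Dependents (band 0–14 + band 75–89) = 1032 + 6914 = 7946; working-age = 13727; ratio = 7946/13727 × 100 = 57.9

57.9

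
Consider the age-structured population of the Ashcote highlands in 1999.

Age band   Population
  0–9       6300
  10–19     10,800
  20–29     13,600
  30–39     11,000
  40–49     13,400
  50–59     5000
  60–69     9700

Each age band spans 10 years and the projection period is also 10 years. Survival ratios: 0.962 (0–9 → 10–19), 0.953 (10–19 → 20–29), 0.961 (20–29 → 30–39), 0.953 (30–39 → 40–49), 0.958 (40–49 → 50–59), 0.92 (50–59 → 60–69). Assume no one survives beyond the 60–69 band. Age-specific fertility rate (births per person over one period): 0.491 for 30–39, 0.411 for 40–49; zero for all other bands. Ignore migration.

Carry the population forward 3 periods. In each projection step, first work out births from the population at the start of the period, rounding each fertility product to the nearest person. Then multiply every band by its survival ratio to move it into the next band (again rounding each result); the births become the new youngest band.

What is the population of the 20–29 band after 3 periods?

10000

Call the bands 1 to 7, youngest first.
— Period 1 —
Births: 11000 × 0.491 = 5401 ; 13400 × 0.411 = 5507 ⇒ total 10908
Band 2: 6300 × 0.962 = 6061
Band 3: 10800 × 0.953 = 10292
Band 4: 13600 × 0.961 = 13070
Band 5: 11000 × 0.953 = 10483
Band 6: 13400 × 0.958 = 12837
Band 7: 5000 × 0.92 = 4600
Giving 10908 / 6061 / 10292 / 13070 / 10483 / 12837 / 4600.
— Period 2 —
Births: 13070 × 0.491 = 6417 ; 10483 × 0.411 = 4309 ⇒ total 10726
Band 2: 10908 × 0.962 = 10493
Band 3: 6061 × 0.953 = 5776
Band 4: 10292 × 0.961 = 9891
Band 5: 13070 × 0.953 = 12456
Band 6: 10483 × 0.958 = 10043
Band 7: 12837 × 0.92 = 11810
Giving 10726 / 10493 / 5776 / 9891 / 12456 / 10043 / 11810.
— Period 3 —
Births: 9891 × 0.491 = 4856 ; 12456 × 0.411 = 5119 ⇒ total 9975
Band 2: 10726 × 0.962 = 10318
Band 3: 10493 × 0.953 = 10000
Band 4: 5776 × 0.961 = 5551
Band 5: 9891 × 0.953 = 9426
Band 6: 12456 × 0.958 = 11933
Band 7: 10043 × 0.92 = 9240
Giving 9975 / 10318 / 10000 / 5551 / 9426 / 11933 / 9240.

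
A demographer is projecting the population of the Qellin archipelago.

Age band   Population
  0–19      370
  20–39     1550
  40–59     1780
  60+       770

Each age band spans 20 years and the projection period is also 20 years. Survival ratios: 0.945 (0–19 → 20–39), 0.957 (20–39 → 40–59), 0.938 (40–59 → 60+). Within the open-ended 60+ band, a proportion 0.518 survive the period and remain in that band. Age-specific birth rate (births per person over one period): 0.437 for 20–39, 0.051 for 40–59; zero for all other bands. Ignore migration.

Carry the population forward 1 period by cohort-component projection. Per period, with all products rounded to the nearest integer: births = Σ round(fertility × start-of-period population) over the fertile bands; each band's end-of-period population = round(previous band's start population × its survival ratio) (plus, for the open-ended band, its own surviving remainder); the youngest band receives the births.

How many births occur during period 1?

768

(Groups numbered youngest = 1 to oldest = 4.)
— Period 1 —
Births: 1550 * 0.437 = 677, 1780 * 0.051 = 91 ⇒ total 768
Group 2: 370 * 0.945 = 350
Group 3: 1550 * 0.957 = 1483
Group 4: 1780 * 0.938 + 770 * 0.518 = 1670 + 399 = 2069
Population now: 0–19=768, 20–39=350, 40–59=1483, 60+=2069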